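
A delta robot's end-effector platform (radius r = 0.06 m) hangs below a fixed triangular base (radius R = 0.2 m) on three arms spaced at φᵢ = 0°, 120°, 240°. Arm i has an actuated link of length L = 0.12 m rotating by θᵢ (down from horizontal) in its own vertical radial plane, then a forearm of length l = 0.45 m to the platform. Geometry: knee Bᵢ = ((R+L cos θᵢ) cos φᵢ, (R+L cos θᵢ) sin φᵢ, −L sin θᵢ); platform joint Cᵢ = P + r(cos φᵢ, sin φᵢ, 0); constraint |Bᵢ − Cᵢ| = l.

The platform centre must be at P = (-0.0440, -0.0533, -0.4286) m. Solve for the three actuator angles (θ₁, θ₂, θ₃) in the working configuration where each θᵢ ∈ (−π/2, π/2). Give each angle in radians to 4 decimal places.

φ1=0.0° → target in arm frame (-0.0440, -0.0533)
  A cos θ + B sin θ = C:  0.1840·cos θ + -0.4286·sin θ = -0.1346
  √(A²+B²)=0.4664;  θ1 = -1.1653+1.8635 ≈ 0.6982
rotate P by −φ2: (-0.0242, 0.0648, -0.4286)
  A cos θ + B sin θ = C:  0.1642·cos θ + -0.4286·sin θ = -0.1114
  γ=atan2(-0.4286,0.1642)=-1.2050;  ψ=arccos(-0.2428)=1.8160;  θ2=γ+ψ≈0.6110
rotate P by −φ3: (0.0682, -0.0115, -0.4286)
  A cos θ + B sin θ = C:  0.0718·cos θ + -0.4286·sin θ = -0.0037
  √(A²+B²)=0.4346;  θ3 = -1.4047+1.5793 ≈ 0.1746

θ₁ = 0.6982, θ₂ = 0.6110, θ₃ = 0.1746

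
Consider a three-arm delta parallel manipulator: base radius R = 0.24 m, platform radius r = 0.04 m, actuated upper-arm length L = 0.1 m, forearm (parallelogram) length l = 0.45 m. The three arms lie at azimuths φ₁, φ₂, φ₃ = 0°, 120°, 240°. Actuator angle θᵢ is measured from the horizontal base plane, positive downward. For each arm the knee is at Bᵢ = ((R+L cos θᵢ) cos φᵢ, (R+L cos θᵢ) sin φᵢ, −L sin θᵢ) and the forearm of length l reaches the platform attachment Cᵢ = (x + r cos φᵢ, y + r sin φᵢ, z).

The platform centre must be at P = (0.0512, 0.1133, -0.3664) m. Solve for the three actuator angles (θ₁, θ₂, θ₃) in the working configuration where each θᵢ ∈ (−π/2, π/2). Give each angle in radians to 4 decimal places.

θ₁ = 0.0871, θ₂ = -0.0875, θ₃ = 1.2215

arm 1 (φ=0.0°): x'=0.0512, y'=0.1133
  e−x'=0.1488;  (l²−L²−(e−x')²−y'²−z²)/2L = 0.1164
  √(A²+B²)=0.3955;  θ1 = -1.1850+1.2721 ≈ 0.0871
arm 2 (φ=120.0°): x'=0.0725, y'=-0.1010
  A cos θ + B sin θ = C:  0.1275·cos θ + -0.3664·sin θ = 0.1590
  γ=atan2(-0.3664,0.1275)=-1.2360;  ψ=arccos(0.4099)=1.1485;  θ2=γ+ψ≈-0.0875
rotate P by −φ3: (-0.1237, -0.0123, -0.3664)
  A cos θ + B sin θ = C:  0.3237·cos θ + -0.3664·sin θ = -0.2335
  θ3 = atan2(B,A) + arccos(C/0.4889) = 1.2215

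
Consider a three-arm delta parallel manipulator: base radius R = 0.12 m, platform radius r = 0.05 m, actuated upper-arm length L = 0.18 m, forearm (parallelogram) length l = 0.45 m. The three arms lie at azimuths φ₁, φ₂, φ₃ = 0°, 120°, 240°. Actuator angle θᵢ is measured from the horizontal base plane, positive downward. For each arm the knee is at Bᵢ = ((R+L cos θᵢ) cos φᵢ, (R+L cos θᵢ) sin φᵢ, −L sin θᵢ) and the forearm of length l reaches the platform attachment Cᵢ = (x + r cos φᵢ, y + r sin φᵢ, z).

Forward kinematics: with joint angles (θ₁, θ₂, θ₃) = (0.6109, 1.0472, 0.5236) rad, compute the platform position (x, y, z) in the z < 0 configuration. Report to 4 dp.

φ1=0.0°: virtual centre (0.2174, 0.0000, -0.1032), radius l
S2 = (0.1600·cos120.0°, 0.1600·sin120.0°, -0.1559) = (-0.0800, 0.1386, -0.1559)
arm 3 at φ=240.0°: (R−r)+L cos θ3 = 0.2259;  S3 = (-0.1129, -0.1956, -0.0900)
|S₂|²−|S₁|² = -0.0080;  |S₃|²−|S₁|² = 0.0012
plane₁₂: -0.5949x+0.2771y+-0.1053z = -0.0080
det = 0.4159;  x = 0.0068+-0.0814z,  y = -0.0145+0.2052z
into |P−S₁|² = l²: 1.0487z² + 0.2348z + -0.1473 = 0;  Δ = 0.6729;  z = -0.5031 or 0.2791 → z<0 root = -0.5031
x = 0.0477, y = -0.1177

(0.0477, -0.1177, -0.5031)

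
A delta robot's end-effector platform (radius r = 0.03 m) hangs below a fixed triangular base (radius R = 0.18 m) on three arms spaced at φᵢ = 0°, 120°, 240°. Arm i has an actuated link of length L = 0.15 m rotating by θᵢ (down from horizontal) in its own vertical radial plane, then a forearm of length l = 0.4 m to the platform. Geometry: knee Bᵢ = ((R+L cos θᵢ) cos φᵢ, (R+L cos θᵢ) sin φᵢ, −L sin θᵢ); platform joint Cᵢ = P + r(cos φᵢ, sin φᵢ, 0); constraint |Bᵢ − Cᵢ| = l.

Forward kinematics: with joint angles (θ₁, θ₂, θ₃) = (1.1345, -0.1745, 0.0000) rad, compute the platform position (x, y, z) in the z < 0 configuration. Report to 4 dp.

centre 1 = (0.2134·cos0.0°, 0.2134·sin0.0°, -0.1359) = (0.2134, 0.0000, -0.1359)
φ2=120.0°: virtual centre (-0.1489, 0.2578, 0.0260), radius l
φ3=240.0°: virtual centre (-0.1500, -0.2598, 0.0000), radius l
eliminate P² terms by subtracting sphere 1 from 2 and 3
[-0.7245 0.5157 0.3240]·P = 0.0253;  [-0.7268 -0.5196 0.2719]·P = 0.0260
Cramer: x(z) = -0.0353+0.4107z;  y(z) = -0.0006-0.0512z
into |P−centre ₁|² = l²: 1.1713z² + 0.0676z + -0.0797 = 0;  Δ = 0.3778;  z = -0.2912 or 0.2335 → z<0 root = -0.2912
x = -0.1550, y = 0.0143

(-0.1550, 0.0143, -0.2912)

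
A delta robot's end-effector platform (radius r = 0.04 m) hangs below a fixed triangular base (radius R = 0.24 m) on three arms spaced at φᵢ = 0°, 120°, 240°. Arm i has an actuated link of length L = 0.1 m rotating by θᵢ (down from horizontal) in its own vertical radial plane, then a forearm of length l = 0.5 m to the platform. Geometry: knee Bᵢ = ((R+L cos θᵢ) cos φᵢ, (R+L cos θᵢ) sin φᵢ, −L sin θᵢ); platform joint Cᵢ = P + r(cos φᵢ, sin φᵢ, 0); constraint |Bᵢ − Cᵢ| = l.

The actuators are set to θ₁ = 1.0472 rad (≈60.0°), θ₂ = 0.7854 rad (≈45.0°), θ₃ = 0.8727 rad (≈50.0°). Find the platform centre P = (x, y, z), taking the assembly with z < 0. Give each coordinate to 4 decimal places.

(-0.0260, 0.0090, -0.5034)

φ1=0.0°: virtual centre (0.2500, 0.0000, -0.0866), radius l
arm 2 at φ=120.0°: e+L cos θ2 = 0.2707;  S2 = (-0.1354, 0.2344, -0.0707)
arm 3 at φ=240.0°: e+L cos θ3 = 0.2643;  S3 = (-0.1321, -0.2289, -0.0766)
|S₂|²−|S₁|² = 0.0083;  |S₃|²−|S₁|² = 0.0057
plane₁₂: -0.7707x+0.4689y+0.0318z = 0.0083
Cramer: x(z) = -0.0091+0.0336z;  y(z) = 0.0027-0.0125z
quadratic in z: (1.0013)z²+(0.1557)z+(-0.1754)=0, √Δ=0.8524 → z ∈ {-0.5034, 0.3479}; z = -0.5034 (taking z<0)
x = -0.0260, y = 0.0090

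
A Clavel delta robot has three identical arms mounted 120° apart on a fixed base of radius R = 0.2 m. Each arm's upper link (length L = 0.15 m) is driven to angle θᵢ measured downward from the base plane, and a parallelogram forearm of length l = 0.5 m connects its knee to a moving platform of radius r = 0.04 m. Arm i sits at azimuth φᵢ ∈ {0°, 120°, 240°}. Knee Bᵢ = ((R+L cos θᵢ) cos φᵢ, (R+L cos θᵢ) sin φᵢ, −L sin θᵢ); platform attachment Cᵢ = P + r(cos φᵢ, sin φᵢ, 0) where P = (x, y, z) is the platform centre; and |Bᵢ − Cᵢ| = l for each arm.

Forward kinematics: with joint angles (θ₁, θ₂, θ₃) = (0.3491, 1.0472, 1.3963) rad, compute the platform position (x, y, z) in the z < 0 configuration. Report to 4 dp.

(0.1517, 0.0573, -0.5251)

S1 = (0.3010·cos0.0°, 0.3010·sin0.0°, -0.0513) = (0.3010, 0.0000, -0.0513)
S2 = (0.2350·cos120.0°, 0.2350·sin120.0°, -0.1299) = (-0.1175, 0.2035, -0.1299)
arm 3 at φ=240.0°: ρ3 = 0.1860;  S3 = (-0.0930, -0.1611, -0.1477)
|S₂|²−|S₁|² = -0.0211;  |S₃|²−|S₁|² = -0.0368
plane₁₂: -0.8369x+0.4070y+-0.1572z = -0.0211
Cramer: x(z) = 0.0369-0.2187z;  y(z) = 0.0240-0.0636z
into |P−S₁|² = l²: 1.0519z² + 0.2151z + -0.1771 = 0;  Δ = 0.7912;  z = -0.5251 or 0.3206 → z<0 root = -0.5251
x = 0.1517, y = 0.0573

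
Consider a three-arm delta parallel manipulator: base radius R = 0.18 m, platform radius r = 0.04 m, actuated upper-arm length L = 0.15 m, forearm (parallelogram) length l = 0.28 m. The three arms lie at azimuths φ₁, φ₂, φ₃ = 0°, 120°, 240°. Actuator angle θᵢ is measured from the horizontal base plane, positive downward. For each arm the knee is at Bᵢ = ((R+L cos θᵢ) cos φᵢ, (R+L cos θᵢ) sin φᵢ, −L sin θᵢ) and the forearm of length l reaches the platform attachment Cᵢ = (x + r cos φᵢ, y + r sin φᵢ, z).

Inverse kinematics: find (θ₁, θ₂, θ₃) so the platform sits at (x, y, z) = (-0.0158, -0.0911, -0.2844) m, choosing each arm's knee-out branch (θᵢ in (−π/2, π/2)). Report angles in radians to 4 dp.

θ₁ = 1.1342, θ₂ = 1.3960, θ₃ = 0.5235

rotate P by −φ1: (-0.0158, -0.0911, -0.2844)
  e−x'=0.1558;  (l²−L²−(e−x')²−y'²−z²)/2L = -0.1919
  √(A²+B²)=0.3243;  θ1 = -1.0696+2.2039 ≈ 1.1342
arm 2 (φ=120.0°): x'=-0.0710, y'=0.0592
  e−x'=0.2110;  (l²−L²−(e−x')²−y'²−z²)/2L = -0.2434
  γ=atan2(-0.2844,0.2110)=-0.9325;  ψ=arccos(-0.6872)=2.3285;  θ2=γ+ψ≈1.3960
φ3=240.0° → target in arm frame (0.0868, 0.0319)
  A cos θ + B sin θ = C:  0.0532·cos θ + -0.2844·sin θ = -0.0961
  θ3 = atan2(B,A) + arccos(C/0.2893) = 0.5235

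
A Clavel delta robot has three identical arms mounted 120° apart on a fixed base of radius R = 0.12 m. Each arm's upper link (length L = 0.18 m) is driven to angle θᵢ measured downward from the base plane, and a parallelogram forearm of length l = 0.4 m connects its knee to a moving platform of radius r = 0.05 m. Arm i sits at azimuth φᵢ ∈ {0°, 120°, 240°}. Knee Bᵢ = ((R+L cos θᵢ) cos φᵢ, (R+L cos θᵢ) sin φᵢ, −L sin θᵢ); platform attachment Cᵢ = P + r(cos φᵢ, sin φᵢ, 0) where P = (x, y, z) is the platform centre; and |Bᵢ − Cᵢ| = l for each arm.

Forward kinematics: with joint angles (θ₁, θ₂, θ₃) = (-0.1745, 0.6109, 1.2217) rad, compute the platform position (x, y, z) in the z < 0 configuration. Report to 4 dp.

(0.2024, 0.1241, -0.3463)

φ1=0.0°: virtual centre (0.2473, 0.0000, 0.0313), radius l
S2 = (0.2174·cos120.0°, 0.2174·sin120.0°, -0.1032) = (-0.1087, 0.1883, -0.1032)
S3 = (0.1316·cos240.0°, 0.1316·sin240.0°, -0.1691) = (-0.0658, -0.1139, -0.1691)
subtract pairs → two planes through P
plane₁₂: -0.7120x+0.3766y+-0.2690z = -0.0042
Cramer: x(z) = 0.0177-0.5332z;  y(z) = 0.0224-0.2938z
quadratic in z: (1.3706)z²+(0.1691)z+(-0.1058)=0, √Δ=0.7803 → z ∈ {-0.3463, 0.2229}; z = -0.3463 (taking z<0)
x = 0.2024, y = 0.1241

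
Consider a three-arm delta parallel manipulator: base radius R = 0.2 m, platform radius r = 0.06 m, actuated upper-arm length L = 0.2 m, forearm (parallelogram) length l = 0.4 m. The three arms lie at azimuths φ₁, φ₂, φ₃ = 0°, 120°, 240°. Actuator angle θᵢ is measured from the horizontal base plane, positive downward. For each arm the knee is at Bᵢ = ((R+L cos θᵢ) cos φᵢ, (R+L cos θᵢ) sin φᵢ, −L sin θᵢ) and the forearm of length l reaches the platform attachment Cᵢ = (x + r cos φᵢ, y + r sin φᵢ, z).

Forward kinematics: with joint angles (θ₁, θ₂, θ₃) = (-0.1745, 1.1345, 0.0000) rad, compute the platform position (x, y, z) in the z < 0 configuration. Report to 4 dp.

arm 1 at φ=0.0°: e+L cos θ1 = 0.3370;  centre 1 = (0.3370, 0.0000, 0.0347)
φ2=120.0°: virtual centre (-0.1123, 0.1944, -0.1813), radius l
arm 3 at φ=240.0°: e+L cos θ3 = 0.3400;  centre 3 = (-0.1700, -0.2944, 0.0000)
|centre ₂|²−|centre ₁|² = -0.0315;  |centre ₃|²−|centre ₁|² = 0.0009
plane₁₂: -0.8984x+0.3889y+-0.4320z = -0.0315
Cramer: x(z) = 0.0197-0.3047z;  y(z) = -0.0354+0.4068z
into |P−centre ₁|² = l²: 1.2583z² + 0.0951z + -0.0569 = 0;  Δ = 0.2954;  z = -0.2538 or 0.1782 → z<0 root = -0.2538
x = 0.0971, y = -0.1386

(0.0971, -0.1386, -0.2538)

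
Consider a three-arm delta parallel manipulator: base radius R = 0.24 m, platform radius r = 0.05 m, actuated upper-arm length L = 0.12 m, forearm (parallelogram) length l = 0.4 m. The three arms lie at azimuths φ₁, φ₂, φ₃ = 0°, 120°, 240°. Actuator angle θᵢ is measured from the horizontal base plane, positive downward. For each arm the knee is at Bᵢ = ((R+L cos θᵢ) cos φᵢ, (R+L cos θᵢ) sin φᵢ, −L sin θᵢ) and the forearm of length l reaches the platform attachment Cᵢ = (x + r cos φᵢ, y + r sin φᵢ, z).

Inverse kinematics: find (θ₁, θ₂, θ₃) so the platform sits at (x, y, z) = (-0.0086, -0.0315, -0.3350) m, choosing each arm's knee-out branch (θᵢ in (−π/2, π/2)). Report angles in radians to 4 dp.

φ1=0.0° → target in arm frame (-0.0086, -0.0315)
  A cos θ + B sin θ = C:  0.1986·cos θ + -0.3350·sin θ = -0.0294
  √(A²+B²)=0.3894;  θ1 = -1.0357+1.6464 ≈ 0.6107
arm 2 (φ=120.0°): x'=-0.0230, y'=0.0232
  e−x'=0.2130;  (l²−L²−(e−x')²−y'²−z²)/2L = -0.0522
  √(A²+B²)=0.3970;  θ2 = -1.0045+1.7026 ≈ 0.6981
φ3=240.0° → target in arm frame (0.0316, 0.0083)
  A cos θ + B sin θ = C:  0.1584·cos θ + -0.3350·sin θ = 0.0342
  θ3 = atan2(B,A) + arccos(C/0.3706) = 0.3493

θ₁ = 0.6107, θ₂ = 0.6981, θ₃ = 0.3493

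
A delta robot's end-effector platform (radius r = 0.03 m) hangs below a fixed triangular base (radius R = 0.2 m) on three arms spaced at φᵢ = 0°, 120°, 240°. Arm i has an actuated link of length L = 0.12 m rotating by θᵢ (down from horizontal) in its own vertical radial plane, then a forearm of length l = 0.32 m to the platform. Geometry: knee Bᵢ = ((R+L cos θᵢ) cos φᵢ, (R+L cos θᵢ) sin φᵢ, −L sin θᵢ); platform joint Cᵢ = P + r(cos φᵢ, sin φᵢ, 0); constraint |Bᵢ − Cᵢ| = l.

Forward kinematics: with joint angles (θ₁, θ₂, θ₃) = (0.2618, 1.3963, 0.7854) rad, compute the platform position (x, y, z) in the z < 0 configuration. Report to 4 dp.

φ1=0.0°: virtual centre (0.2859, 0.0000, -0.0311), radius l
φ2=120.0°: virtual centre (-0.0954, 0.1653, -0.1182), radius l
φ3=240.0°: virtual centre (-0.1274, -0.2207, -0.0849), radius l
eliminate P² terms by subtracting sphere 1 from 2 and 3
linear system: -0.7627x+0.3305y = -0.0323−-0.1742z; -0.8267x+-0.4414y = -0.0106−-0.1076z
Cramer: x(z) = 0.0291-0.1844z;  y(z) = -0.0306+0.1016z
into |P−O₁|² = l²: 1.0443z² + 0.1506z + -0.0346 = 0;  Δ = 0.1670;  z = -0.2678 or 0.1236 → z<0 root = -0.2678
x = 0.0785, y = -0.0578

(0.0785, -0.0578, -0.2678)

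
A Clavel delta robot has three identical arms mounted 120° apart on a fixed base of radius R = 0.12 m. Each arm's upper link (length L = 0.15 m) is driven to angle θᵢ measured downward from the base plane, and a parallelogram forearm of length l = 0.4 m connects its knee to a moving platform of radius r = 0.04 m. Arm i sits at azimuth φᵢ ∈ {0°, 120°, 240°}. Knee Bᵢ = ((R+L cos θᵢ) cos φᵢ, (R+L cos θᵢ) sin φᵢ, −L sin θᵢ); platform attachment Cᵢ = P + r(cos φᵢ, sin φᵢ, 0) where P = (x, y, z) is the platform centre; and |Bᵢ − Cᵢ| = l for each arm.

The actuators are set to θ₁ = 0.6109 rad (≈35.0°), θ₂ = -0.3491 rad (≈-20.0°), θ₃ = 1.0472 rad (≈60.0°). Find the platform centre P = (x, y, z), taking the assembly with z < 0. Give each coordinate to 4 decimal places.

(-0.0301, 0.2026, -0.3404)

S1 = (0.2029·cos0.0°, 0.2029·sin0.0°, -0.0860) = (0.2029, 0.0000, -0.0860)
φ2=120.0°: virtual centre (-0.1105, 0.1914, 0.0513), radius l
φ3=240.0°: virtual centre (-0.0775, -0.1342, -0.1299), radius l
eliminate P² terms by subtracting sphere 1 from 2 and 3
plane₁₂: -0.6267x+0.3827y+0.2747z = 0.0029
Cramer: x(z) = 0.0056+0.1049z;  y(z) = 0.0168-0.5459z
sphere 1 gives Az²+Bz+C=0 with A=1.3091, B=0.1124, C=-0.1134;  B²−4AC=0.6065;  roots -0.3404, 0.2545;  negative root z = -0.3404
x = -0.0301, y = 0.2026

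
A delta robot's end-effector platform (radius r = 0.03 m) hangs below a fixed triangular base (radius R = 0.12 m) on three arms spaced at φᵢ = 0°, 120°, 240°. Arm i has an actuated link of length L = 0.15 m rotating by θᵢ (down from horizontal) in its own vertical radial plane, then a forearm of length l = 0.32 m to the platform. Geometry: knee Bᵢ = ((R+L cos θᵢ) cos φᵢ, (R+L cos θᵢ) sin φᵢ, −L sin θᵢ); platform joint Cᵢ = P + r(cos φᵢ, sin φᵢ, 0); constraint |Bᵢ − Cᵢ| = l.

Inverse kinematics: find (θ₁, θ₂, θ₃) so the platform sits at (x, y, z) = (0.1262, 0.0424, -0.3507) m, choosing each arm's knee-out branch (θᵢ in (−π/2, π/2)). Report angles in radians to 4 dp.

φ1=0.0° → target in arm frame (0.1262, 0.0424)
  A cos θ + B sin θ = C:  -0.0362·cos θ + -0.3507·sin θ = -0.1540
  θ1 = atan2(B,A) + arccos(C/0.3526) = 0.3492
rotate P by −φ2: (-0.0264, -0.1305, -0.3507)
  e−x'=0.1164;  (l²−L²−(e−x')²−y'²−z²)/2L = -0.2455
  γ=atan2(-0.3507,0.1164)=-1.2504;  ψ=arccos(-0.6645)=2.2976;  θ2=γ+ψ≈1.0473
φ3=240.0° → target in arm frame (-0.0998, 0.0881)
  e−x'=0.1898;  (l²−L²−(e−x')²−y'²−z²)/2L = -0.2896
  γ=atan2(-0.3507,0.1898)=-1.0747;  ψ=arccos(-0.7262)=2.3836;  θ3=γ+ψ≈1.3089

θ₁ = 0.3492, θ₂ = 1.0473, θ₃ = 1.3089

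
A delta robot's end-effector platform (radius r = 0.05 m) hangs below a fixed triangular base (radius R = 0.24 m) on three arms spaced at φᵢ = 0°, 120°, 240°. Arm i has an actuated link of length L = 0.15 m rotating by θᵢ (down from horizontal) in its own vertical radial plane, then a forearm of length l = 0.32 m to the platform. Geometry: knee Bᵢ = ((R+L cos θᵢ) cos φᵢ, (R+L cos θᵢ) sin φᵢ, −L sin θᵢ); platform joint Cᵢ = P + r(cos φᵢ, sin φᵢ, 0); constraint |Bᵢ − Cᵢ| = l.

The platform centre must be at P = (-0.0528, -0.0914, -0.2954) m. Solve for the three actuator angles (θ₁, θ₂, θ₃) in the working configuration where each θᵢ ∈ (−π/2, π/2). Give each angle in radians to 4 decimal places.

arm 1 (φ=0.0°): x'=-0.0528, y'=-0.0914
  A cos θ + B sin θ = C:  0.2428·cos θ + -0.2954·sin θ = -0.2489
  γ=atan2(-0.2954,0.2428)=-0.8828;  ψ=arccos(-0.6509)=2.2796;  θ1=γ+ψ≈1.3967
arm 2 (φ=120.0°): x'=-0.0528, y'=0.0914
  A cos θ + B sin θ = C:  0.2428·cos θ + -0.2954·sin θ = -0.2488
  √(A²+B²)=0.3823;  θ2 = -0.8829+2.2794 ≈ 1.3965
rotate P by −φ3: (0.1056, 0.0000, -0.2954)
  A cos θ + B sin θ = C:  0.0844·cos θ + -0.2954·sin θ = -0.0483
  γ=atan2(-0.2954,0.0844)=-1.2924;  ψ=arccos(-0.1572)=1.7287;  θ3=γ+ψ≈0.4363

θ₁ = 1.3967, θ₂ = 1.3965, θ₃ = 0.4363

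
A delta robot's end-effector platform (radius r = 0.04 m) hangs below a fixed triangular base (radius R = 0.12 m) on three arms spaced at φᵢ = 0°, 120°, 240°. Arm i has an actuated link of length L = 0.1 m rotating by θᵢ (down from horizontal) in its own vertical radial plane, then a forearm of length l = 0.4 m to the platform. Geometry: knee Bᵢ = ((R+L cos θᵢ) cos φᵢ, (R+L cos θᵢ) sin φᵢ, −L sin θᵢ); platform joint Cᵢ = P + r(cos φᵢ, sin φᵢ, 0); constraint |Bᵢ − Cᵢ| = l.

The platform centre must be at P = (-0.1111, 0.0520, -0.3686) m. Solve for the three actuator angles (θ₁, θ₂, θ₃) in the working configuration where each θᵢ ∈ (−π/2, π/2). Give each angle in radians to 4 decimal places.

θ₁ = 0.7852, θ₂ = -0.1750, θ₃ = 0.2614

φ1=0.0° → target in arm frame (-0.1111, 0.0520)
  e−x'=0.1911;  (l²−L²−(e−x')²−y'²−z²)/2L = -0.1254
  √(A²+B²)=0.4152;  θ1 = -1.0925+1.8777 ≈ 0.7852
arm 2 (φ=120.0°): x'=0.1006, y'=0.0702
  e−x'=-0.0206;  (l²−L²−(e−x')²−y'²−z²)/2L = 0.0439
  γ=atan2(-0.3686,-0.0206)=-1.6266;  ψ=arccos(0.1189)=1.4516;  θ2=γ+ψ≈-0.1750
arm 3 (φ=240.0°): x'=0.0105, y'=-0.1222
  e−x'=0.0695;  (l²−L²−(e−x')²−y'²−z²)/2L = -0.0282
  θ3 = atan2(B,A) + arccos(C/0.3751) = 0.2614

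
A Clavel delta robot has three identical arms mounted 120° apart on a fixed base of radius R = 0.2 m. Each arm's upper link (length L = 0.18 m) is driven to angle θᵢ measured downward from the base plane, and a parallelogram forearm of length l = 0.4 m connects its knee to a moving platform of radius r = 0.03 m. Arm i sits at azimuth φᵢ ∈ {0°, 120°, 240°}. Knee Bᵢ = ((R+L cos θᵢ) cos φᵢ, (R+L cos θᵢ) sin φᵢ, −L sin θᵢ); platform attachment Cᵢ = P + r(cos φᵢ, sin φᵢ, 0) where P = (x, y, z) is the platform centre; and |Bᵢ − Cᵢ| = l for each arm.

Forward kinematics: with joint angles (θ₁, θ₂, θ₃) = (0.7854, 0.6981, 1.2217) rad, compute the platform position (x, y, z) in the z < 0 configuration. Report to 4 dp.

O1 = (0.2973·cos0.0°, 0.2973·sin0.0°, -0.1273) = (0.2973, 0.0000, -0.1273)
φ2=120.0°: virtual centre (-0.1539, 0.2666, -0.1157), radius l
φ3=240.0°: virtual centre (-0.1158, -0.2005, -0.1691), radius l
eliminate P² terms by subtracting sphere 1 from 2 and 3
[-0.9024 0.5333 0.0232]·P = 0.0036;  [-0.8261 -0.4011 -0.0837]·P = -0.0223
det = 0.8025;  x = 0.0130+-0.0441z,  y = 0.0288+-0.1180z
quadratic in z: (1.0159)z²+(0.2728)z+(-0.0622)=0, √Δ=0.5719 → z ∈ {-0.4158, 0.1472}; z = -0.4158 (taking z<0)
x = 0.0314, y = 0.0779

(0.0314, 0.0779, -0.4158)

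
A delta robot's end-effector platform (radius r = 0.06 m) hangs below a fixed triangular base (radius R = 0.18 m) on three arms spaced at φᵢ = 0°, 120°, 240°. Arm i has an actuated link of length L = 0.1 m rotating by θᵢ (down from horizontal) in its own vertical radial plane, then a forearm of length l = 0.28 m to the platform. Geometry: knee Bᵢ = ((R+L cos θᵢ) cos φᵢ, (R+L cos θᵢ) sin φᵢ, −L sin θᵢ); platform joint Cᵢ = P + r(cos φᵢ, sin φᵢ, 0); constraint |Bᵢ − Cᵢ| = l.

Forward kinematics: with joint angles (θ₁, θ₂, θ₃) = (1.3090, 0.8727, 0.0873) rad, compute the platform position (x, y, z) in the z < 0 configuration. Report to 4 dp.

(-0.0790, -0.0573, -0.2532)

φ1=0.0°: virtual centre (0.1459, 0.0000, -0.0966), radius l
arm 2 at φ=120.0°: ρ2 = 0.1843;  S2 = (-0.0921, 0.1596, -0.0766)
arm 3 at φ=240.0°: ρ3 = 0.2196;  S3 = (-0.1098, -0.1902, -0.0087)
eliminate P² terms by subtracting sphere 1 from 2 and 3
plane₁₂: -0.4760x+0.3192y+0.0400z = 0.0092
Cramer: x(z) = -0.0266+0.2071z;  y(z) = -0.0108+0.1836z
quadratic in z: (1.0766)z²+(0.1178)z+(-0.0392)=0, √Δ=0.4275 → z ∈ {-0.2532, 0.1438}; z = -0.2532 (taking z<0)
x = -0.0790, y = -0.0573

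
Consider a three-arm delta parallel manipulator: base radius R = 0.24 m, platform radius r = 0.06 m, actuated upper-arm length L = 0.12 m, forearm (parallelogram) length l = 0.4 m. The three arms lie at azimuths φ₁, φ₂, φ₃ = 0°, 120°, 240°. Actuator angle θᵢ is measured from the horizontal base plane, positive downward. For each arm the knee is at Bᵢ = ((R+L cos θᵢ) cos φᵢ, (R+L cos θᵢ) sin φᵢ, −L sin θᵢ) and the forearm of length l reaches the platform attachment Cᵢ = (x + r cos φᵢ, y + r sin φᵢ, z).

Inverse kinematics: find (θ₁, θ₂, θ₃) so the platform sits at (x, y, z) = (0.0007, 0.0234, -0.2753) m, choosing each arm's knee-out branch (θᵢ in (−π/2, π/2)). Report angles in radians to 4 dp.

θ₁ = 0.0872, θ₂ = -0.0872, θ₃ = 0.2614

φ1=0.0° → target in arm frame (0.0007, 0.0234)
  e−x'=0.1793;  (l²−L²−(e−x')²−y'²−z²)/2L = 0.1546
  √(A²+B²)=0.3285;  θ1 = -0.9935+1.0807 ≈ 0.0872
φ2=120.0° → target in arm frame (0.0199, -0.0123)
  e−x'=0.1601;  (l²−L²−(e−x')²−y'²−z²)/2L = 0.1835
  θ2 = atan2(B,A) + arccos(C/0.3185) = -0.0872
rotate P by −φ3: (-0.0206, -0.0111, -0.2753)
  A cos θ + B sin θ = C:  0.2006·cos θ + -0.2753·sin θ = 0.1227
  γ=atan2(-0.2753,0.2006)=-0.9411;  ψ=arccos(0.3601)=1.2024;  θ3=γ+ψ≈0.2614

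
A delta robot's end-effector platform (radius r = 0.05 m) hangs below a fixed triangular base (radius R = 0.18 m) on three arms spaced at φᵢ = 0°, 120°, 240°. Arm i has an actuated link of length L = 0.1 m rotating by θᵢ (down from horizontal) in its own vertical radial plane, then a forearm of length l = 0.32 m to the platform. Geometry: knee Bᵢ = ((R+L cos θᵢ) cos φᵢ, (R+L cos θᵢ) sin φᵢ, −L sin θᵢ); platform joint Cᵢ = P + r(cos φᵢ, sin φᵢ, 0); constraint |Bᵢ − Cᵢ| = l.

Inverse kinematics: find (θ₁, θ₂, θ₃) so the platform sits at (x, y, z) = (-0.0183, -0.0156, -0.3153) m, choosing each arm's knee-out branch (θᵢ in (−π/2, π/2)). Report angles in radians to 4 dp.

θ₁ = 0.8728, θ₂ = 0.7860, θ₃ = 0.6111

rotate P by −φ1: (-0.0183, -0.0156, -0.3153)
  A cos θ + B sin θ = C:  0.1483·cos θ + -0.3153·sin θ = -0.1463
  θ1 = atan2(B,A) + arccos(C/0.3484) = 0.8728
φ2=120.0° → target in arm frame (-0.0044, 0.0236)
  e−x'=0.1344;  (l²−L²−(e−x')²−y'²−z²)/2L = -0.1281
  θ2 = atan2(B,A) + arccos(C/0.3427) = 0.7860
φ3=240.0° → target in arm frame (0.0227, -0.0080)
  e−x'=0.1073;  (l²−L²−(e−x')²−y'²−z²)/2L = -0.0930
  √(A²+B²)=0.3331;  θ3 = -1.2427+1.8538 ≈ 0.6111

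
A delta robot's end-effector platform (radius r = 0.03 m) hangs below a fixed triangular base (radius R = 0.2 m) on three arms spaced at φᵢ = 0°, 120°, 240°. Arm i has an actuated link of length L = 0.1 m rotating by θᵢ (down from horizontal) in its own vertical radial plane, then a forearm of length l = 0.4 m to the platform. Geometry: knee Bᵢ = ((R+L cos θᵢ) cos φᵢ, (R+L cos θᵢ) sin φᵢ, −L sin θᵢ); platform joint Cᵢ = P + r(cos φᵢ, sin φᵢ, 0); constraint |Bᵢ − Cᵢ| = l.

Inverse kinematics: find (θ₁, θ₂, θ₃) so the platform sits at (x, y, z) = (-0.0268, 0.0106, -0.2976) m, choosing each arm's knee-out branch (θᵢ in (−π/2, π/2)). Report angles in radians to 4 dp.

θ₁ = 0.2621, θ₂ = -0.1747, θ₃ = 0.0003

φ1=0.0° → target in arm frame (-0.0268, 0.0106)
  A cos θ + B sin θ = C:  0.1968·cos θ + -0.2976·sin θ = 0.1130
  γ=atan2(-0.2976,0.1968)=-0.9865;  ψ=arccos(0.3166)=1.2487;  θ1=γ+ψ≈0.2621
φ2=120.0° → target in arm frame (0.0226, 0.0179)
  A cos θ + B sin θ = C:  0.1474·cos θ + -0.2976·sin θ = 0.1969
  √(A²+B²)=0.3321;  θ2 = -1.1109+0.9362 ≈ -0.1747
arm 3 (φ=240.0°): x'=0.0042, y'=-0.0285
  A cos θ + B sin θ = C:  0.1658·cos θ + -0.2976·sin θ = 0.1657
  √(A²+B²)=0.3407;  θ3 = -1.0626+1.0628 ≈ 0.0003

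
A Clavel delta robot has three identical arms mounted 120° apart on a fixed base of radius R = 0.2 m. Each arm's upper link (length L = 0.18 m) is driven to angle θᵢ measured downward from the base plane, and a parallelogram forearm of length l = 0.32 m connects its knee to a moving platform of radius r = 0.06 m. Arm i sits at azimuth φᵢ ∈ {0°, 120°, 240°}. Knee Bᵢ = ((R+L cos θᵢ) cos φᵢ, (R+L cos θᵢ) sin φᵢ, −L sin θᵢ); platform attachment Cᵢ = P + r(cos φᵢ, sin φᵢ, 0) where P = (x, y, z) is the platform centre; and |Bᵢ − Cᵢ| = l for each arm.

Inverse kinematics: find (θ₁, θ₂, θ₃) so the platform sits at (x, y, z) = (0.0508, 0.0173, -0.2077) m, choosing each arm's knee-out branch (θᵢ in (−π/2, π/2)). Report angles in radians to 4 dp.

θ₁ = 0.1750, θ₂ = 0.6109, θ₃ = 0.7851

φ1=0.0° → target in arm frame (0.0508, 0.0173)
  A cos θ + B sin θ = C:  0.0892·cos θ + -0.2077·sin θ = 0.0517
  √(A²+B²)=0.2260;  θ1 = -1.1651+1.3401 ≈ 0.1750
arm 2 (φ=120.0°): x'=-0.0104, y'=-0.0526
  e−x'=0.1504;  (l²−L²−(e−x')²−y'²−z²)/2L = 0.0041
  γ=atan2(-0.2077,0.1504)=-0.9440;  ψ=arccos(0.0159)=1.5549;  θ2=γ+ψ≈0.6109
φ3=240.0° → target in arm frame (-0.0404, 0.0353)
  A cos θ + B sin θ = C:  0.1804·cos θ + -0.2077·sin θ = -0.0192
  θ3 = atan2(B,A) + arccos(C/0.2751) = 0.7851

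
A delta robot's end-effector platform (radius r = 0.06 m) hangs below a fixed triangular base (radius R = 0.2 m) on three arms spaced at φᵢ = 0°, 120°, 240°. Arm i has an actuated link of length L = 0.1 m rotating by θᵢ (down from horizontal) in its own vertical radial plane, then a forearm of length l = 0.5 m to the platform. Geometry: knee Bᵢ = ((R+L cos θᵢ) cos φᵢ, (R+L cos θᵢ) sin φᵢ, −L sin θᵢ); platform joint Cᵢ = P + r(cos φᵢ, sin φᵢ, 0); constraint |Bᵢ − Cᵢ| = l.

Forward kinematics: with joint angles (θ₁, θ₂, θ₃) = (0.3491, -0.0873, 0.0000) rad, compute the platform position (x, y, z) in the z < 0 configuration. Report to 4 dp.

(-0.0508, 0.0092, -0.4451)

centre 1 = (0.2340·cos0.0°, 0.2340·sin0.0°, -0.0342) = (0.2340, 0.0000, -0.0342)
centre 2 = (0.2396·cos120.0°, 0.2396·sin120.0°, 0.0087) = (-0.1198, 0.2075, 0.0087)
φ3=240.0°: virtual centre (-0.1200, -0.2078, 0.0000), radius l
|centre ₂|²−|centre ₁|² = 0.0016;  |centre ₃|²−|centre ₁|² = 0.0017
[-0.7076 0.4150 0.0858]·P = 0.0016;  [-0.7079 -0.4157 0.0684]·P = 0.0017
det = 0.5879;  x = -0.0023+0.1090z,  y = -0.0001+-0.0210z
quadratic in z: (1.0123)z²+(0.0169)z+(-0.1930)=0, √Δ=0.8842 → z ∈ {-0.4451, 0.4284}; z = -0.4451 (taking z<0)
x = -0.0508, y = 0.0092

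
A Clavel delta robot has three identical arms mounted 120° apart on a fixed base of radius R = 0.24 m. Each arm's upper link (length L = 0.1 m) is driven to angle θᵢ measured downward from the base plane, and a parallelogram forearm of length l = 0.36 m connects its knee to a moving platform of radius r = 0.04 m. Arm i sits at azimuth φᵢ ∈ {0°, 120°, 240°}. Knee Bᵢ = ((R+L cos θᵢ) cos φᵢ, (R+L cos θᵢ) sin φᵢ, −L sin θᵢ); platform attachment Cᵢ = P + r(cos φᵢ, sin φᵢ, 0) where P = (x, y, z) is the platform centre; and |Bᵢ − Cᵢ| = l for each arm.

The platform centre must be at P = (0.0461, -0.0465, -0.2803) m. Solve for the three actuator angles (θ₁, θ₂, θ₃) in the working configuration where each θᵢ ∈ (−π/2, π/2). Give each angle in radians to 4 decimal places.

rotate P by −φ1: (0.0461, -0.0465, -0.2803)
  A=0.1539, B=-0.2803, C=(l²−L²−A²−y'²−z²)/(2L)=0.0759
  γ=atan2(-0.2803,0.1539)=-1.0687;  ψ=arccos(0.2374)=1.3311;  θ1=γ+ψ≈0.2624
φ2=120.0° → target in arm frame (-0.0633, -0.0167)
  A cos θ + B sin θ = C:  0.2633·cos θ + -0.2803·sin θ = -0.1429
  γ=atan2(-0.2803,0.2633)=-0.8166;  ψ=arccos(-0.3716)=1.9515;  θ2=γ+ψ≈1.1349
arm 3 (φ=240.0°): x'=0.0172, y'=0.0632
  e−x'=0.1828;  (l²−L²−(e−x')²−y'²−z²)/2L = 0.0182
  θ3 = atan2(B,A) + arccos(C/0.3346) = 0.5235

θ₁ = 0.2624, θ₂ = 1.1349, θ₃ = 0.5235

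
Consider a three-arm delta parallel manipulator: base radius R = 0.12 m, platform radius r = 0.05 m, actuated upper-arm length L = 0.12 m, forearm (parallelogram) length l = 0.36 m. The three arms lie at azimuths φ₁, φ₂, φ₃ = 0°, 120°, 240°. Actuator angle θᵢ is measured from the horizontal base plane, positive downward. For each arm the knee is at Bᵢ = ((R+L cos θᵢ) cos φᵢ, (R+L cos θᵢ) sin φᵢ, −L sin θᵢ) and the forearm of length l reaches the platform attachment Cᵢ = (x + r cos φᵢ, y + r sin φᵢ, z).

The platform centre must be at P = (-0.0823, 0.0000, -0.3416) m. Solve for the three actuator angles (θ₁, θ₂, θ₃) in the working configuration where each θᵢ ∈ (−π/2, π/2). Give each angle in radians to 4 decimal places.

φ1=0.0° → target in arm frame (-0.0823, 0.0000)
  e−x'=0.1523;  (l²−L²−(e−x')²−y'²−z²)/2L = -0.1029
  θ1 = atan2(B,A) + arccos(C/0.3740) = 0.6980
φ2=120.0° → target in arm frame (0.0411, 0.0713)
  A=0.0289, B=-0.3416, C=(l²−L²−A²−y'²−z²)/(2L)=-0.0308
  θ2 = atan2(B,A) + arccos(C/0.3428) = 0.1744
φ3=240.0° → target in arm frame (0.0412, -0.0713)
  A cos θ + B sin θ = C:  0.0288·cos θ + -0.3416·sin θ = -0.0308
  √(A²+B²)=0.3428;  θ3 = -1.4865+1.6609 ≈ 0.1744

θ₁ = 0.6980, θ₂ = 0.1744, θ₃ = 0.1744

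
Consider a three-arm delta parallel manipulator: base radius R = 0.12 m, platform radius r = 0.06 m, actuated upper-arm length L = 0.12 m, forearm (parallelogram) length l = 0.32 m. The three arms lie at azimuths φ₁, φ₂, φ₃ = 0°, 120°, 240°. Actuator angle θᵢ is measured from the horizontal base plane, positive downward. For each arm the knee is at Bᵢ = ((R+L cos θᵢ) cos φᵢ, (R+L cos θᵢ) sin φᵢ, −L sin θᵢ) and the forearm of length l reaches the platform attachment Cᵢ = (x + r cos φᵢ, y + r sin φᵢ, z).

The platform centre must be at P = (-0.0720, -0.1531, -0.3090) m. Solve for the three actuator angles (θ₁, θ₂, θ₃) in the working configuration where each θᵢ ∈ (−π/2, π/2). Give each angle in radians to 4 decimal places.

arm 1 (φ=0.0°): x'=-0.0720, y'=-0.1531
  A=0.1320, B=-0.3090, C=(l²−L²−A²−y'²−z²)/(2L)=-0.2014
  θ1 = atan2(B,A) + arccos(C/0.3360) = 1.0466
arm 2 (φ=120.0°): x'=-0.0966, y'=0.1389
  e−x'=0.1566;  (l²−L²−(e−x')²−y'²−z²)/2L = -0.2137
  θ2 = atan2(B,A) + arccos(C/0.3464) = 1.1339
φ3=240.0° → target in arm frame (0.1686, 0.0142)
  e−x'=-0.1086;  (l²−L²−(e−x')²−y'²−z²)/2L = -0.0811
  γ=atan2(-0.3090,-0.1086)=-1.9087;  ψ=arccos(-0.2477)=1.8211;  θ3=γ+ψ≈-0.0876

θ₁ = 1.0466, θ₂ = 1.1339, θ₃ = -0.0876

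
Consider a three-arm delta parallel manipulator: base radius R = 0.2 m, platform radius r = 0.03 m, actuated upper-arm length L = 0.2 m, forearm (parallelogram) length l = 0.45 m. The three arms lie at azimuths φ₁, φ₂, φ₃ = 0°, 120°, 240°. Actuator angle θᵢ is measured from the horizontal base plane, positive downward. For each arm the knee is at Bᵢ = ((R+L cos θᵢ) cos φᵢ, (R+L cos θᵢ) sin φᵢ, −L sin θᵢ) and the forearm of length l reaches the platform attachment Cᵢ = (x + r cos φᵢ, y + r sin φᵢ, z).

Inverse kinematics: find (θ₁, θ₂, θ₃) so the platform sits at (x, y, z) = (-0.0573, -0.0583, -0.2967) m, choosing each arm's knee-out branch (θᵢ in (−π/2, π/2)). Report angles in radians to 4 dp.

φ1=0.0° → target in arm frame (-0.0573, -0.0583)
  A=0.2273, B=-0.2967, C=(l²−L²−A²−y'²−z²)/(2L)=0.0485
  θ1 = atan2(B,A) + arccos(C/0.3738) = 0.5236
rotate P by −φ2: (-0.0218, 0.0788, -0.2967)
  A=0.1918, B=-0.2967, C=(l²−L²−A²−y'²−z²)/(2L)=0.0787
  √(A²+B²)=0.3533;  θ2 = -0.9968+1.3463 ≈ 0.3495
rotate P by −φ3: (0.0791, -0.0205, -0.2967)
  A cos θ + B sin θ = C:  0.0909·cos θ + -0.2967·sin θ = 0.1645
  √(A²+B²)=0.3103;  θ3 = -1.2736+1.0121 ≈ -0.2615

θ₁ = 0.5236, θ₂ = 0.3495, θ₃ = -0.2615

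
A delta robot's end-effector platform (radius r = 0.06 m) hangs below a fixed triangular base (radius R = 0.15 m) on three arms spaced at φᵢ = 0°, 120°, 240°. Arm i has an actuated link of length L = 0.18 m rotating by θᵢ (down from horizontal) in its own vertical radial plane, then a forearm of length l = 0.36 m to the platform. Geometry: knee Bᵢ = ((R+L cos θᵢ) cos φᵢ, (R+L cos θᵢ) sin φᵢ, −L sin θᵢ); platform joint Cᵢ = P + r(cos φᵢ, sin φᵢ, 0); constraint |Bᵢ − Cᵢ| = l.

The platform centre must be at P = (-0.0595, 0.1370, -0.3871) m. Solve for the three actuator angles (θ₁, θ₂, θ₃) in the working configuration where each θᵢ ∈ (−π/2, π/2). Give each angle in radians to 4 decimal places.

θ₁ = 1.0471, θ₂ = 0.2616, θ₃ = 1.1343

φ1=0.0° → target in arm frame (-0.0595, 0.1370)
  A=0.1495, B=-0.3871, C=(l²−L²−A²−y'²−z²)/(2L)=-0.2605
  θ1 = atan2(B,A) + arccos(C/0.4150) = 1.0471
arm 2 (φ=120.0°): x'=0.1484, y'=-0.0170
  e−x'=-0.0584;  (l²−L²−(e−x')²−y'²−z²)/2L = -0.1565
  γ=atan2(-0.3871,-0.0584)=-1.7205;  ψ=arccos(-0.3998)=1.9821;  θ2=γ+ψ≈0.2616
rotate P by −φ3: (-0.0889, -0.1200, -0.3871)
  A cos θ + B sin θ = C:  0.1789·cos θ + -0.3871·sin θ = -0.2752
  γ=atan2(-0.3871,0.1789)=-1.1379;  ψ=arccos(-0.6452)=2.2721;  θ3=γ+ψ≈1.1343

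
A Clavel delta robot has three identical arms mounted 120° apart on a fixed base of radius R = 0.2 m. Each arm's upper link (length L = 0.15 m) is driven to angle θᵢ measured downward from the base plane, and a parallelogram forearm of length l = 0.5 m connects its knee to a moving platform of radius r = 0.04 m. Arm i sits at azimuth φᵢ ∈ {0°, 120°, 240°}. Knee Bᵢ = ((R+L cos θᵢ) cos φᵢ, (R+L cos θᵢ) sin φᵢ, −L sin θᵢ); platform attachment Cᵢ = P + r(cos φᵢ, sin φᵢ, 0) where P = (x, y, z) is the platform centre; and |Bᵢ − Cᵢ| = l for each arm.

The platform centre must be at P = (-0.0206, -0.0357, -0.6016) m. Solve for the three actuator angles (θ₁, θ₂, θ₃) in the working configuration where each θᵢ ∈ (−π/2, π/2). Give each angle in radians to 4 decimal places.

arm 1 (φ=0.0°): x'=-0.0206, y'=-0.0357
  A=0.1806, B=-0.6016, C=(l²−L²−A²−y'²−z²)/(2L)=-0.5610
  γ=atan2(-0.6016,0.1806)=-1.2792;  ψ=arccos(-0.8932)=2.6752;  θ1=γ+ψ≈1.3961
φ2=120.0° → target in arm frame (-0.0206, 0.0357)
  A cos θ + B sin θ = C:  0.1806·cos θ + -0.6016·sin θ = -0.5611
  θ2 = atan2(B,A) + arccos(C/0.6281) = 1.3961
arm 3 (φ=240.0°): x'=0.0412, y'=0.0000
  A=0.1188, B=-0.6016, C=(l²−L²−A²−y'²−z²)/(2L)=-0.4951
  θ3 = atan2(B,A) + arccos(C/0.6132) = 1.1347

θ₁ = 1.3961, θ₂ = 1.3961, θ₃ = 1.1347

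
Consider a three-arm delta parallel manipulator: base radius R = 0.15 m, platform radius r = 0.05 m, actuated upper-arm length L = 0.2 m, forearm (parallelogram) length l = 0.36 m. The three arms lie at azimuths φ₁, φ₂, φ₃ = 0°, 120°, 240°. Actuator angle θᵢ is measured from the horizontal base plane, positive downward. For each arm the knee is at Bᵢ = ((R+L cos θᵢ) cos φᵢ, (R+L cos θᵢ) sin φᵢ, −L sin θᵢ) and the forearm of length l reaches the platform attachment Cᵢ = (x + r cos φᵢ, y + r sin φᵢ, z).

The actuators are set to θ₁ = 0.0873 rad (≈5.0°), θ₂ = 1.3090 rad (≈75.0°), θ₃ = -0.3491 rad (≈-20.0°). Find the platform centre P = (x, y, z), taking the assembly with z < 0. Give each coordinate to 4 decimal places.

φ1=0.0°: virtual centre (0.2992, 0.0000, -0.0174), radius l
arm 2 at φ=120.0°: (R−r)+L cos θ2 = 0.1518;  S2 = (-0.0759, 0.1314, -0.1932)
φ3=240.0°: virtual centre (-0.1440, -0.2494, 0.0684), radius l
eliminate P² terms by subtracting sphere 1 from 2 and 3
[-0.7502 0.2629 -0.3515]·P = -0.0295;  [-0.8864 -0.4987 0.1717]·P = -0.0023
det = 0.6072;  x = 0.0252+-0.2144z,  y = -0.0403+0.7253z
quadratic in z: (1.5720)z²+(0.0940)z+(-0.0526)=0, √Δ=0.5826 → z ∈ {-0.2152, 0.1554}; z = -0.2152 (taking z<0)
x = 0.0713, y = -0.1964

(0.0713, -0.1964, -0.2152)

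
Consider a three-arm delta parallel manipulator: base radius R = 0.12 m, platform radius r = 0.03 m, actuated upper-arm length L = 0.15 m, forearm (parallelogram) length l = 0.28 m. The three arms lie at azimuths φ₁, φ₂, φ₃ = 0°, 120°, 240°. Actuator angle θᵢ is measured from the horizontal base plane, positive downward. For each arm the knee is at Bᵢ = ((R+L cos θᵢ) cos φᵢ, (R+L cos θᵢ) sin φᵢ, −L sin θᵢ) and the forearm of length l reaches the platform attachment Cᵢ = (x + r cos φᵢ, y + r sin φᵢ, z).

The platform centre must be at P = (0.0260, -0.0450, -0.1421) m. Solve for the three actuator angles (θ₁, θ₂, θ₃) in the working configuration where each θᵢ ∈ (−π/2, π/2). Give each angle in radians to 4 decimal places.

arm 1 (φ=0.0°): x'=0.0260, y'=-0.0450
  A=0.0640, B=-0.1421, C=(l²−L²−A²−y'²−z²)/(2L)=0.0986
  γ=atan2(-0.1421,0.0640)=-1.1476;  ψ=arccos(0.6328)=0.8856;  θ1=γ+ψ≈-0.2620
arm 2 (φ=120.0°): x'=-0.0520, y'=0.0000
  A=0.1420, B=-0.1421, C=(l²−L²−A²−y'²−z²)/(2L)=0.0518
  θ2 = atan2(B,A) + arccos(C/0.2009) = 0.5239
rotate P by −φ3: (0.0260, 0.0450, -0.1421)
  e−x'=0.0640;  (l²−L²−(e−x')²−y'²−z²)/2L = 0.0986
  γ=atan2(-0.1421,0.0640)=-1.1475;  ψ=arccos(0.6327)=0.8858;  θ3=γ+ψ≈-0.2616

θ₁ = -0.2620, θ₂ = 0.5239, θ₃ = -0.2616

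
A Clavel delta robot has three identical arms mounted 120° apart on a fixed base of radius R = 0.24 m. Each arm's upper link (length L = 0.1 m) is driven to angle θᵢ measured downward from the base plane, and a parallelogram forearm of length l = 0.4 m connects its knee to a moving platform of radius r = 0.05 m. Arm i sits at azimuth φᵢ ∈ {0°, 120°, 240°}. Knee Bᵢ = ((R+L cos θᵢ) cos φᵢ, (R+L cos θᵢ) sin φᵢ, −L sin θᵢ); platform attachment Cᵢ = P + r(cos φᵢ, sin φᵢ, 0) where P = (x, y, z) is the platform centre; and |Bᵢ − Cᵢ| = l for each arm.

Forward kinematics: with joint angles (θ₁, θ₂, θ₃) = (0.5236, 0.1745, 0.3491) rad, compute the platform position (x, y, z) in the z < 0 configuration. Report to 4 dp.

φ1=0.0°: virtual centre (0.2766, 0.0000, -0.0500), radius l
φ2=120.0°: virtual centre (-0.1442, 0.2498, -0.0174), radius l
φ3=240.0°: virtual centre (-0.1420, -0.2459, -0.0342), radius l
|S₂|²−|S₁|² = 0.0045;  |S₃|²−|S₁|² = 0.0028
plane₁₂: -0.8417x+0.4997y+0.0653z = 0.0045
Cramer: x(z) = -0.0043+0.0575z;  y(z) = 0.0017-0.0337z
into |P−S₁|² = l²: 1.0044z² + 0.0676z + -0.0786 = 0;  Δ = 0.3202;  z = -0.3153 or 0.2481 → z<0 root = -0.3153
x = -0.0225, y = 0.0123

(-0.0225, 0.0123, -0.3153)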